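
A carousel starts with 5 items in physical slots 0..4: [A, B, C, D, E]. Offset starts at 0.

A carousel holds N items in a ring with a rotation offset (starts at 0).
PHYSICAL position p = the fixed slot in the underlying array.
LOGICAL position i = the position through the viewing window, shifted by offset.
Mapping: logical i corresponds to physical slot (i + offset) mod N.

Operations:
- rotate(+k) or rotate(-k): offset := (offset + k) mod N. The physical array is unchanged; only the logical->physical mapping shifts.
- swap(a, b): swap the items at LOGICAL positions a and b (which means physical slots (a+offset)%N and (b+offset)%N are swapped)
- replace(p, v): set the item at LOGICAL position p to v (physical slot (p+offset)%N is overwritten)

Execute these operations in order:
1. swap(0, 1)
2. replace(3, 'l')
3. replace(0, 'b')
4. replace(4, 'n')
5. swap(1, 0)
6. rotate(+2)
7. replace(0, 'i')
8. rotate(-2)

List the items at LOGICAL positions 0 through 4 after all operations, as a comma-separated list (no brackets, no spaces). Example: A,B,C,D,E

After op 1 (swap(0, 1)): offset=0, physical=[B,A,C,D,E], logical=[B,A,C,D,E]
After op 2 (replace(3, 'l')): offset=0, physical=[B,A,C,l,E], logical=[B,A,C,l,E]
After op 3 (replace(0, 'b')): offset=0, physical=[b,A,C,l,E], logical=[b,A,C,l,E]
After op 4 (replace(4, 'n')): offset=0, physical=[b,A,C,l,n], logical=[b,A,C,l,n]
After op 5 (swap(1, 0)): offset=0, physical=[A,b,C,l,n], logical=[A,b,C,l,n]
After op 6 (rotate(+2)): offset=2, physical=[A,b,C,l,n], logical=[C,l,n,A,b]
After op 7 (replace(0, 'i')): offset=2, physical=[A,b,i,l,n], logical=[i,l,n,A,b]
After op 8 (rotate(-2)): offset=0, physical=[A,b,i,l,n], logical=[A,b,i,l,n]

Answer: A,b,i,l,n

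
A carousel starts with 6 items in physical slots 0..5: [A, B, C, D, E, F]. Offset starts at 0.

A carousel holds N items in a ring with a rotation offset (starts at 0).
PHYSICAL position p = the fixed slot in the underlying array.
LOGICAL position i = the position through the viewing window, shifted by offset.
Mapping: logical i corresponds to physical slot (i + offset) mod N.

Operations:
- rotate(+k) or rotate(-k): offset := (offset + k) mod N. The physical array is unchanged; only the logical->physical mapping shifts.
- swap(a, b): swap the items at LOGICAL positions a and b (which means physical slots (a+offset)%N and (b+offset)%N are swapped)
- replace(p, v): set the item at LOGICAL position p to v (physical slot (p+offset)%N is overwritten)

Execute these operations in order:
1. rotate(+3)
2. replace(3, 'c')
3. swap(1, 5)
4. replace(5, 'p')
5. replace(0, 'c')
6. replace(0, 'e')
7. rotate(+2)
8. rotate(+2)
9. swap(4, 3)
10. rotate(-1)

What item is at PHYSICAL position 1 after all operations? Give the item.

Answer: B

Derivation:
After op 1 (rotate(+3)): offset=3, physical=[A,B,C,D,E,F], logical=[D,E,F,A,B,C]
After op 2 (replace(3, 'c')): offset=3, physical=[c,B,C,D,E,F], logical=[D,E,F,c,B,C]
After op 3 (swap(1, 5)): offset=3, physical=[c,B,E,D,C,F], logical=[D,C,F,c,B,E]
After op 4 (replace(5, 'p')): offset=3, physical=[c,B,p,D,C,F], logical=[D,C,F,c,B,p]
After op 5 (replace(0, 'c')): offset=3, physical=[c,B,p,c,C,F], logical=[c,C,F,c,B,p]
After op 6 (replace(0, 'e')): offset=3, physical=[c,B,p,e,C,F], logical=[e,C,F,c,B,p]
After op 7 (rotate(+2)): offset=5, physical=[c,B,p,e,C,F], logical=[F,c,B,p,e,C]
After op 8 (rotate(+2)): offset=1, physical=[c,B,p,e,C,F], logical=[B,p,e,C,F,c]
After op 9 (swap(4, 3)): offset=1, physical=[c,B,p,e,F,C], logical=[B,p,e,F,C,c]
After op 10 (rotate(-1)): offset=0, physical=[c,B,p,e,F,C], logical=[c,B,p,e,F,C]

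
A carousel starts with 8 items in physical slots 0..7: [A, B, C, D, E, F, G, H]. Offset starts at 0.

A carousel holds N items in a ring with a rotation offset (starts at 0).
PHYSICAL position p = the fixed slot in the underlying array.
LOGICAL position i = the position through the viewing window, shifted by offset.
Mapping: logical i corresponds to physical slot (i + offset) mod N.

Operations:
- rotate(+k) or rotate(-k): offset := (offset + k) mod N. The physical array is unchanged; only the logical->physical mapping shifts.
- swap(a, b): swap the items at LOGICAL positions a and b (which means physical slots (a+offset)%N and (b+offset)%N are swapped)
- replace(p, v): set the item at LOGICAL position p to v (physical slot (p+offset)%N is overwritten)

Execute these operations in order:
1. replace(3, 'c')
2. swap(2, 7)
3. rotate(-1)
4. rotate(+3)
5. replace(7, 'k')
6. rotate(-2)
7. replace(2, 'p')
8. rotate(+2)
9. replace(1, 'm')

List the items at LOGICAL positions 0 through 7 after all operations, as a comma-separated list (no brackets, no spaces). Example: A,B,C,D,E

After op 1 (replace(3, 'c')): offset=0, physical=[A,B,C,c,E,F,G,H], logical=[A,B,C,c,E,F,G,H]
After op 2 (swap(2, 7)): offset=0, physical=[A,B,H,c,E,F,G,C], logical=[A,B,H,c,E,F,G,C]
After op 3 (rotate(-1)): offset=7, physical=[A,B,H,c,E,F,G,C], logical=[C,A,B,H,c,E,F,G]
After op 4 (rotate(+3)): offset=2, physical=[A,B,H,c,E,F,G,C], logical=[H,c,E,F,G,C,A,B]
After op 5 (replace(7, 'k')): offset=2, physical=[A,k,H,c,E,F,G,C], logical=[H,c,E,F,G,C,A,k]
After op 6 (rotate(-2)): offset=0, physical=[A,k,H,c,E,F,G,C], logical=[A,k,H,c,E,F,G,C]
After op 7 (replace(2, 'p')): offset=0, physical=[A,k,p,c,E,F,G,C], logical=[A,k,p,c,E,F,G,C]
After op 8 (rotate(+2)): offset=2, physical=[A,k,p,c,E,F,G,C], logical=[p,c,E,F,G,C,A,k]
After op 9 (replace(1, 'm')): offset=2, physical=[A,k,p,m,E,F,G,C], logical=[p,m,E,F,G,C,A,k]

Answer: p,m,E,F,G,C,A,k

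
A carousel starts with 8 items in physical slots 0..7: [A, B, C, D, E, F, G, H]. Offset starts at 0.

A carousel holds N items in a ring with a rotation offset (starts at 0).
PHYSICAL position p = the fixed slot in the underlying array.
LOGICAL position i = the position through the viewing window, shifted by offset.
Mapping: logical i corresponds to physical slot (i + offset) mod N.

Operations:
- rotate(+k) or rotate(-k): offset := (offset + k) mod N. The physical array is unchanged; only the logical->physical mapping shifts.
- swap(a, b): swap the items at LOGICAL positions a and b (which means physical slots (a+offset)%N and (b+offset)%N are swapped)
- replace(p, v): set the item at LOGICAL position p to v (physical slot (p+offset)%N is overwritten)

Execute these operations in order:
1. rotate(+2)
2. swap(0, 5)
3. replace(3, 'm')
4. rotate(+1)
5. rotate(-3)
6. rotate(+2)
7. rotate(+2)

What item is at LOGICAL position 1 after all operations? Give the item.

After op 1 (rotate(+2)): offset=2, physical=[A,B,C,D,E,F,G,H], logical=[C,D,E,F,G,H,A,B]
After op 2 (swap(0, 5)): offset=2, physical=[A,B,H,D,E,F,G,C], logical=[H,D,E,F,G,C,A,B]
After op 3 (replace(3, 'm')): offset=2, physical=[A,B,H,D,E,m,G,C], logical=[H,D,E,m,G,C,A,B]
After op 4 (rotate(+1)): offset=3, physical=[A,B,H,D,E,m,G,C], logical=[D,E,m,G,C,A,B,H]
After op 5 (rotate(-3)): offset=0, physical=[A,B,H,D,E,m,G,C], logical=[A,B,H,D,E,m,G,C]
After op 6 (rotate(+2)): offset=2, physical=[A,B,H,D,E,m,G,C], logical=[H,D,E,m,G,C,A,B]
After op 7 (rotate(+2)): offset=4, physical=[A,B,H,D,E,m,G,C], logical=[E,m,G,C,A,B,H,D]

Answer: m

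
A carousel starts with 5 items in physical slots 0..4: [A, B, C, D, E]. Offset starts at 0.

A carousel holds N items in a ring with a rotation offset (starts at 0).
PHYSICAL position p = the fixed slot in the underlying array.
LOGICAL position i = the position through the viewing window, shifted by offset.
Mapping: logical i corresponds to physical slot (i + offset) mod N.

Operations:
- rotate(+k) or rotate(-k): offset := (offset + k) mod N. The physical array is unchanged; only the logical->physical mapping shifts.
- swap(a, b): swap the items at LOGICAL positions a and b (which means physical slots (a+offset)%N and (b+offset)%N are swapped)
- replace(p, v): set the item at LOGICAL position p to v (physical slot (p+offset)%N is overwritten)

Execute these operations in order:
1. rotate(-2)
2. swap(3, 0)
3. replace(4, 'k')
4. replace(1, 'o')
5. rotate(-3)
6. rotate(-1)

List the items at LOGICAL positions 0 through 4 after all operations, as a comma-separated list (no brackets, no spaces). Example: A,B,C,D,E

After op 1 (rotate(-2)): offset=3, physical=[A,B,C,D,E], logical=[D,E,A,B,C]
After op 2 (swap(3, 0)): offset=3, physical=[A,D,C,B,E], logical=[B,E,A,D,C]
After op 3 (replace(4, 'k')): offset=3, physical=[A,D,k,B,E], logical=[B,E,A,D,k]
After op 4 (replace(1, 'o')): offset=3, physical=[A,D,k,B,o], logical=[B,o,A,D,k]
After op 5 (rotate(-3)): offset=0, physical=[A,D,k,B,o], logical=[A,D,k,B,o]
After op 6 (rotate(-1)): offset=4, physical=[A,D,k,B,o], logical=[o,A,D,k,B]

Answer: o,A,D,k,B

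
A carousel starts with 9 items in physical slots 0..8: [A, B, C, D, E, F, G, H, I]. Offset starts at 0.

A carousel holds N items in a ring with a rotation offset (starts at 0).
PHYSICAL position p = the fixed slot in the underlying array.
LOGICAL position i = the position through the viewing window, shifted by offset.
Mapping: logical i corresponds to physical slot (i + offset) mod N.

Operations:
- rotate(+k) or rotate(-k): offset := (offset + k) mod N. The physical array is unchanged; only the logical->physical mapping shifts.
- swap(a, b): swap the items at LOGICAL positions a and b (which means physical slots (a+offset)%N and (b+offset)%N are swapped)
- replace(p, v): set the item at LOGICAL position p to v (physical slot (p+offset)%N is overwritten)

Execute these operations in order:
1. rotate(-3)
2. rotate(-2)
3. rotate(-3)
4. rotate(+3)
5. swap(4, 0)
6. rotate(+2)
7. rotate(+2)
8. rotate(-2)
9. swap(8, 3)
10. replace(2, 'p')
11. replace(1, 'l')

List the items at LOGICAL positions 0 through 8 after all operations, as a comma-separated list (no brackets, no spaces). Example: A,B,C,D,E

After op 1 (rotate(-3)): offset=6, physical=[A,B,C,D,E,F,G,H,I], logical=[G,H,I,A,B,C,D,E,F]
After op 2 (rotate(-2)): offset=4, physical=[A,B,C,D,E,F,G,H,I], logical=[E,F,G,H,I,A,B,C,D]
After op 3 (rotate(-3)): offset=1, physical=[A,B,C,D,E,F,G,H,I], logical=[B,C,D,E,F,G,H,I,A]
After op 4 (rotate(+3)): offset=4, physical=[A,B,C,D,E,F,G,H,I], logical=[E,F,G,H,I,A,B,C,D]
After op 5 (swap(4, 0)): offset=4, physical=[A,B,C,D,I,F,G,H,E], logical=[I,F,G,H,E,A,B,C,D]
After op 6 (rotate(+2)): offset=6, physical=[A,B,C,D,I,F,G,H,E], logical=[G,H,E,A,B,C,D,I,F]
After op 7 (rotate(+2)): offset=8, physical=[A,B,C,D,I,F,G,H,E], logical=[E,A,B,C,D,I,F,G,H]
After op 8 (rotate(-2)): offset=6, physical=[A,B,C,D,I,F,G,H,E], logical=[G,H,E,A,B,C,D,I,F]
After op 9 (swap(8, 3)): offset=6, physical=[F,B,C,D,I,A,G,H,E], logical=[G,H,E,F,B,C,D,I,A]
After op 10 (replace(2, 'p')): offset=6, physical=[F,B,C,D,I,A,G,H,p], logical=[G,H,p,F,B,C,D,I,A]
After op 11 (replace(1, 'l')): offset=6, physical=[F,B,C,D,I,A,G,l,p], logical=[G,l,p,F,B,C,D,I,A]

Answer: G,l,p,F,B,C,D,I,A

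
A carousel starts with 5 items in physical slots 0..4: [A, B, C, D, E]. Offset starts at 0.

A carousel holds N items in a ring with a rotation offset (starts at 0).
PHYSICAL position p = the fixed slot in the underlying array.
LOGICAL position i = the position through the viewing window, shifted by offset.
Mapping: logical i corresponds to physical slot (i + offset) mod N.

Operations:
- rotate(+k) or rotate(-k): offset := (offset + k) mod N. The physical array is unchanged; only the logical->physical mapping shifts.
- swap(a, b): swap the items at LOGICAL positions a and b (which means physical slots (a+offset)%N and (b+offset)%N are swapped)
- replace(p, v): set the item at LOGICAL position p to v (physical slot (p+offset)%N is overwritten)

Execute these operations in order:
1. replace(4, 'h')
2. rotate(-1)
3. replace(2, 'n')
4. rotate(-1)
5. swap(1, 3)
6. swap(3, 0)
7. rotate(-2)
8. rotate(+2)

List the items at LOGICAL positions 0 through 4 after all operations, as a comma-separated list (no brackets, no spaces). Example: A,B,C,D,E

Answer: h,n,A,D,C

Derivation:
After op 1 (replace(4, 'h')): offset=0, physical=[A,B,C,D,h], logical=[A,B,C,D,h]
After op 2 (rotate(-1)): offset=4, physical=[A,B,C,D,h], logical=[h,A,B,C,D]
After op 3 (replace(2, 'n')): offset=4, physical=[A,n,C,D,h], logical=[h,A,n,C,D]
After op 4 (rotate(-1)): offset=3, physical=[A,n,C,D,h], logical=[D,h,A,n,C]
After op 5 (swap(1, 3)): offset=3, physical=[A,h,C,D,n], logical=[D,n,A,h,C]
After op 6 (swap(3, 0)): offset=3, physical=[A,D,C,h,n], logical=[h,n,A,D,C]
After op 7 (rotate(-2)): offset=1, physical=[A,D,C,h,n], logical=[D,C,h,n,A]
After op 8 (rotate(+2)): offset=3, physical=[A,D,C,h,n], logical=[h,n,A,D,C]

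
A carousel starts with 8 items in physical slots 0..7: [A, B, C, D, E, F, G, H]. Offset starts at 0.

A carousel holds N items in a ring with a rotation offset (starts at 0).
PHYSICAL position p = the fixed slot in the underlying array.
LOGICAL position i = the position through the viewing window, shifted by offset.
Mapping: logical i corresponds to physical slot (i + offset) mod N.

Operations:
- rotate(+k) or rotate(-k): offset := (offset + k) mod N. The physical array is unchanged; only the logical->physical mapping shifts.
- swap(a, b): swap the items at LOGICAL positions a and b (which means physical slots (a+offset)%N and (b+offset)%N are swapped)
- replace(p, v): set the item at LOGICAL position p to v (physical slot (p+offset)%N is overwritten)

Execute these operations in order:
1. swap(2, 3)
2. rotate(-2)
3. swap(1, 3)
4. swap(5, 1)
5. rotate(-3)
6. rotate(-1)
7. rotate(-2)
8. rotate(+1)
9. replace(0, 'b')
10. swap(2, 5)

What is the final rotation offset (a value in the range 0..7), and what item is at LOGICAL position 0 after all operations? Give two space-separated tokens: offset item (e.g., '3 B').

After op 1 (swap(2, 3)): offset=0, physical=[A,B,D,C,E,F,G,H], logical=[A,B,D,C,E,F,G,H]
After op 2 (rotate(-2)): offset=6, physical=[A,B,D,C,E,F,G,H], logical=[G,H,A,B,D,C,E,F]
After op 3 (swap(1, 3)): offset=6, physical=[A,H,D,C,E,F,G,B], logical=[G,B,A,H,D,C,E,F]
After op 4 (swap(5, 1)): offset=6, physical=[A,H,D,B,E,F,G,C], logical=[G,C,A,H,D,B,E,F]
After op 5 (rotate(-3)): offset=3, physical=[A,H,D,B,E,F,G,C], logical=[B,E,F,G,C,A,H,D]
After op 6 (rotate(-1)): offset=2, physical=[A,H,D,B,E,F,G,C], logical=[D,B,E,F,G,C,A,H]
After op 7 (rotate(-2)): offset=0, physical=[A,H,D,B,E,F,G,C], logical=[A,H,D,B,E,F,G,C]
After op 8 (rotate(+1)): offset=1, physical=[A,H,D,B,E,F,G,C], logical=[H,D,B,E,F,G,C,A]
After op 9 (replace(0, 'b')): offset=1, physical=[A,b,D,B,E,F,G,C], logical=[b,D,B,E,F,G,C,A]
After op 10 (swap(2, 5)): offset=1, physical=[A,b,D,G,E,F,B,C], logical=[b,D,G,E,F,B,C,A]

Answer: 1 b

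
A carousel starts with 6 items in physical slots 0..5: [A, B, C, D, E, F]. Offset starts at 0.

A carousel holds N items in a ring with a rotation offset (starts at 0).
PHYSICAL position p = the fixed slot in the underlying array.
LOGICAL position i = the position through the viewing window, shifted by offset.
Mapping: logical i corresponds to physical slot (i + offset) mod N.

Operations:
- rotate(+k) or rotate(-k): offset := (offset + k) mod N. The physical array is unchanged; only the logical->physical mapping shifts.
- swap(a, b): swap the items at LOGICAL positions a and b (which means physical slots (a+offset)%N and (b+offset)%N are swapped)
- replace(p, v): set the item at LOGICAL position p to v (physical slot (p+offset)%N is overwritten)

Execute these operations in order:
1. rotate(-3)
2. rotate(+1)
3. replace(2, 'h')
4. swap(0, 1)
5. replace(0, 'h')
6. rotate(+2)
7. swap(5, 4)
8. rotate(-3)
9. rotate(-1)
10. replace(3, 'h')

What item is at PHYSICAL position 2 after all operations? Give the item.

After op 1 (rotate(-3)): offset=3, physical=[A,B,C,D,E,F], logical=[D,E,F,A,B,C]
After op 2 (rotate(+1)): offset=4, physical=[A,B,C,D,E,F], logical=[E,F,A,B,C,D]
After op 3 (replace(2, 'h')): offset=4, physical=[h,B,C,D,E,F], logical=[E,F,h,B,C,D]
After op 4 (swap(0, 1)): offset=4, physical=[h,B,C,D,F,E], logical=[F,E,h,B,C,D]
After op 5 (replace(0, 'h')): offset=4, physical=[h,B,C,D,h,E], logical=[h,E,h,B,C,D]
After op 6 (rotate(+2)): offset=0, physical=[h,B,C,D,h,E], logical=[h,B,C,D,h,E]
After op 7 (swap(5, 4)): offset=0, physical=[h,B,C,D,E,h], logical=[h,B,C,D,E,h]
After op 8 (rotate(-3)): offset=3, physical=[h,B,C,D,E,h], logical=[D,E,h,h,B,C]
After op 9 (rotate(-1)): offset=2, physical=[h,B,C,D,E,h], logical=[C,D,E,h,h,B]
After op 10 (replace(3, 'h')): offset=2, physical=[h,B,C,D,E,h], logical=[C,D,E,h,h,B]

Answer: C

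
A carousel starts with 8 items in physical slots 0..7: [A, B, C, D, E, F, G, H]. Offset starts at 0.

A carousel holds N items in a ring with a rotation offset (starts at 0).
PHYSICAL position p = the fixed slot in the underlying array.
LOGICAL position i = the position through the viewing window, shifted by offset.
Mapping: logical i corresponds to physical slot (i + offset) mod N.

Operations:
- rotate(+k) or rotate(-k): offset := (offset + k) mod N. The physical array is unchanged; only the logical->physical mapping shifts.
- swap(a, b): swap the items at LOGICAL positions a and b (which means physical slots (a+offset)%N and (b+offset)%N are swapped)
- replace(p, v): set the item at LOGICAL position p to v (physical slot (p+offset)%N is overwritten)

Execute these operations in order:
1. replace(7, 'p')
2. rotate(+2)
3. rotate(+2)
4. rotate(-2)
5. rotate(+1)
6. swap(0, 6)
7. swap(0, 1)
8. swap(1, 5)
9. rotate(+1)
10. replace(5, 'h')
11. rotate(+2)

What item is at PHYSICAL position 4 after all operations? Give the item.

Answer: A

Derivation:
After op 1 (replace(7, 'p')): offset=0, physical=[A,B,C,D,E,F,G,p], logical=[A,B,C,D,E,F,G,p]
After op 2 (rotate(+2)): offset=2, physical=[A,B,C,D,E,F,G,p], logical=[C,D,E,F,G,p,A,B]
After op 3 (rotate(+2)): offset=4, physical=[A,B,C,D,E,F,G,p], logical=[E,F,G,p,A,B,C,D]
After op 4 (rotate(-2)): offset=2, physical=[A,B,C,D,E,F,G,p], logical=[C,D,E,F,G,p,A,B]
After op 5 (rotate(+1)): offset=3, physical=[A,B,C,D,E,F,G,p], logical=[D,E,F,G,p,A,B,C]
After op 6 (swap(0, 6)): offset=3, physical=[A,D,C,B,E,F,G,p], logical=[B,E,F,G,p,A,D,C]
After op 7 (swap(0, 1)): offset=3, physical=[A,D,C,E,B,F,G,p], logical=[E,B,F,G,p,A,D,C]
After op 8 (swap(1, 5)): offset=3, physical=[B,D,C,E,A,F,G,p], logical=[E,A,F,G,p,B,D,C]
After op 9 (rotate(+1)): offset=4, physical=[B,D,C,E,A,F,G,p], logical=[A,F,G,p,B,D,C,E]
After op 10 (replace(5, 'h')): offset=4, physical=[B,h,C,E,A,F,G,p], logical=[A,F,G,p,B,h,C,E]
After op 11 (rotate(+2)): offset=6, physical=[B,h,C,E,A,F,G,p], logical=[G,p,B,h,C,E,A,F]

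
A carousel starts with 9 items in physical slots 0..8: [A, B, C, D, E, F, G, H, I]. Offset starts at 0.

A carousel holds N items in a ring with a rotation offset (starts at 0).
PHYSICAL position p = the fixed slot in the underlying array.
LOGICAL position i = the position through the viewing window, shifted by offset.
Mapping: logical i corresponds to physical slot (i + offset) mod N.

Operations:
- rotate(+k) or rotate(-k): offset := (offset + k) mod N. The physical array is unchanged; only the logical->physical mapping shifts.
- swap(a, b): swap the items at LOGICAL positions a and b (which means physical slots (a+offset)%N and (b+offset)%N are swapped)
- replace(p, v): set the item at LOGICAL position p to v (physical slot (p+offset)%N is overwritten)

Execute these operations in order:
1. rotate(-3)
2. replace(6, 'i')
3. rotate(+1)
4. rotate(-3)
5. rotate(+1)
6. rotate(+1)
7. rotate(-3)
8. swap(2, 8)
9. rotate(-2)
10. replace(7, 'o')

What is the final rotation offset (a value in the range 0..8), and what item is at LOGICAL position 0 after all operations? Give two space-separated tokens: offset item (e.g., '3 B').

Answer: 1 B

Derivation:
After op 1 (rotate(-3)): offset=6, physical=[A,B,C,D,E,F,G,H,I], logical=[G,H,I,A,B,C,D,E,F]
After op 2 (replace(6, 'i')): offset=6, physical=[A,B,C,i,E,F,G,H,I], logical=[G,H,I,A,B,C,i,E,F]
After op 3 (rotate(+1)): offset=7, physical=[A,B,C,i,E,F,G,H,I], logical=[H,I,A,B,C,i,E,F,G]
After op 4 (rotate(-3)): offset=4, physical=[A,B,C,i,E,F,G,H,I], logical=[E,F,G,H,I,A,B,C,i]
After op 5 (rotate(+1)): offset=5, physical=[A,B,C,i,E,F,G,H,I], logical=[F,G,H,I,A,B,C,i,E]
After op 6 (rotate(+1)): offset=6, physical=[A,B,C,i,E,F,G,H,I], logical=[G,H,I,A,B,C,i,E,F]
After op 7 (rotate(-3)): offset=3, physical=[A,B,C,i,E,F,G,H,I], logical=[i,E,F,G,H,I,A,B,C]
After op 8 (swap(2, 8)): offset=3, physical=[A,B,F,i,E,C,G,H,I], logical=[i,E,C,G,H,I,A,B,F]
After op 9 (rotate(-2)): offset=1, physical=[A,B,F,i,E,C,G,H,I], logical=[B,F,i,E,C,G,H,I,A]
After op 10 (replace(7, 'o')): offset=1, physical=[A,B,F,i,E,C,G,H,o], logical=[B,F,i,E,C,G,H,o,A]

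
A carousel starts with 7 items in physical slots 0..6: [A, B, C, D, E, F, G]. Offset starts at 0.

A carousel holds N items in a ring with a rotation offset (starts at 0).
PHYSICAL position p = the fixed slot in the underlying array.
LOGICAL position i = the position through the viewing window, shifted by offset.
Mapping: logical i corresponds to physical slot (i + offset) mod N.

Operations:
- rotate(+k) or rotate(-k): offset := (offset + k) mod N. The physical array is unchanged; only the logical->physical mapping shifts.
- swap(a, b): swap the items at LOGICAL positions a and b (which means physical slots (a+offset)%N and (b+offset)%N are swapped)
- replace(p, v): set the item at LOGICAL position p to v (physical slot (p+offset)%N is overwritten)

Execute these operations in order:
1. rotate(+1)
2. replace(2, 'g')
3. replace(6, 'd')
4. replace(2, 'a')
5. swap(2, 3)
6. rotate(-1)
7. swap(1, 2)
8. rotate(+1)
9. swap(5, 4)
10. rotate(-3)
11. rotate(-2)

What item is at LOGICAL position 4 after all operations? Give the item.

Answer: d

Derivation:
After op 1 (rotate(+1)): offset=1, physical=[A,B,C,D,E,F,G], logical=[B,C,D,E,F,G,A]
After op 2 (replace(2, 'g')): offset=1, physical=[A,B,C,g,E,F,G], logical=[B,C,g,E,F,G,A]
After op 3 (replace(6, 'd')): offset=1, physical=[d,B,C,g,E,F,G], logical=[B,C,g,E,F,G,d]
After op 4 (replace(2, 'a')): offset=1, physical=[d,B,C,a,E,F,G], logical=[B,C,a,E,F,G,d]
After op 5 (swap(2, 3)): offset=1, physical=[d,B,C,E,a,F,G], logical=[B,C,E,a,F,G,d]
After op 6 (rotate(-1)): offset=0, physical=[d,B,C,E,a,F,G], logical=[d,B,C,E,a,F,G]
After op 7 (swap(1, 2)): offset=0, physical=[d,C,B,E,a,F,G], logical=[d,C,B,E,a,F,G]
After op 8 (rotate(+1)): offset=1, physical=[d,C,B,E,a,F,G], logical=[C,B,E,a,F,G,d]
After op 9 (swap(5, 4)): offset=1, physical=[d,C,B,E,a,G,F], logical=[C,B,E,a,G,F,d]
After op 10 (rotate(-3)): offset=5, physical=[d,C,B,E,a,G,F], logical=[G,F,d,C,B,E,a]
After op 11 (rotate(-2)): offset=3, physical=[d,C,B,E,a,G,F], logical=[E,a,G,F,d,C,B]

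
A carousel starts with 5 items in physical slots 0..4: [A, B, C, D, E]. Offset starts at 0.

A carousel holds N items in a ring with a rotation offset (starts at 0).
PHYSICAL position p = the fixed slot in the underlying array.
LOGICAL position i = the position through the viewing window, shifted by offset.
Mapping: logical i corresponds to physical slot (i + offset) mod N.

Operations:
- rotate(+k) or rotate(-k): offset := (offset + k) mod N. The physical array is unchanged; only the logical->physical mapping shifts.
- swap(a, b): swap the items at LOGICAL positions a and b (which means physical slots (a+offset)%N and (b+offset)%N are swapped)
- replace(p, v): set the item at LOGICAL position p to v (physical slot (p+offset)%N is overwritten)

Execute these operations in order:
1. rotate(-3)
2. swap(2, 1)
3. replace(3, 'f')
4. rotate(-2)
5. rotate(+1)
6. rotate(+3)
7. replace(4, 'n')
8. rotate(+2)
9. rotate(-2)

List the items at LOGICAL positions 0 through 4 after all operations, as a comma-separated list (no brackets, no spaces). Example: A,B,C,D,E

Answer: D,f,B,C,n

Derivation:
After op 1 (rotate(-3)): offset=2, physical=[A,B,C,D,E], logical=[C,D,E,A,B]
After op 2 (swap(2, 1)): offset=2, physical=[A,B,C,E,D], logical=[C,E,D,A,B]
After op 3 (replace(3, 'f')): offset=2, physical=[f,B,C,E,D], logical=[C,E,D,f,B]
After op 4 (rotate(-2)): offset=0, physical=[f,B,C,E,D], logical=[f,B,C,E,D]
After op 5 (rotate(+1)): offset=1, physical=[f,B,C,E,D], logical=[B,C,E,D,f]
After op 6 (rotate(+3)): offset=4, physical=[f,B,C,E,D], logical=[D,f,B,C,E]
After op 7 (replace(4, 'n')): offset=4, physical=[f,B,C,n,D], logical=[D,f,B,C,n]
After op 8 (rotate(+2)): offset=1, physical=[f,B,C,n,D], logical=[B,C,n,D,f]
After op 9 (rotate(-2)): offset=4, physical=[f,B,C,n,D], logical=[D,f,B,C,n]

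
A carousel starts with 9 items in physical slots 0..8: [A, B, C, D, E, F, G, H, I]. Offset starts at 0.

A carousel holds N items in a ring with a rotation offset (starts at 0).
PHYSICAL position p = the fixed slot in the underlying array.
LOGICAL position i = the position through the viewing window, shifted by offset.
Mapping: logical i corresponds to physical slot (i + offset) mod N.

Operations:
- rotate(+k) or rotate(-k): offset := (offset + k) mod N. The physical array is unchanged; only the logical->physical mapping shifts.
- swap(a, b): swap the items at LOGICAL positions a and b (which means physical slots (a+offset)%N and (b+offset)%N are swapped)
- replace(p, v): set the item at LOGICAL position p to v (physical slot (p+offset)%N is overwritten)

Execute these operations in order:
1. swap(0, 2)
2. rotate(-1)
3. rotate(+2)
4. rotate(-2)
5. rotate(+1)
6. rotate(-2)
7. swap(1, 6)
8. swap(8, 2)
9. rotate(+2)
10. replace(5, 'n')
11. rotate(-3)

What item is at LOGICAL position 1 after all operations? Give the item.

Answer: H

Derivation:
After op 1 (swap(0, 2)): offset=0, physical=[C,B,A,D,E,F,G,H,I], logical=[C,B,A,D,E,F,G,H,I]
After op 2 (rotate(-1)): offset=8, physical=[C,B,A,D,E,F,G,H,I], logical=[I,C,B,A,D,E,F,G,H]
After op 3 (rotate(+2)): offset=1, physical=[C,B,A,D,E,F,G,H,I], logical=[B,A,D,E,F,G,H,I,C]
After op 4 (rotate(-2)): offset=8, physical=[C,B,A,D,E,F,G,H,I], logical=[I,C,B,A,D,E,F,G,H]
After op 5 (rotate(+1)): offset=0, physical=[C,B,A,D,E,F,G,H,I], logical=[C,B,A,D,E,F,G,H,I]
After op 6 (rotate(-2)): offset=7, physical=[C,B,A,D,E,F,G,H,I], logical=[H,I,C,B,A,D,E,F,G]
After op 7 (swap(1, 6)): offset=7, physical=[C,B,A,D,I,F,G,H,E], logical=[H,E,C,B,A,D,I,F,G]
After op 8 (swap(8, 2)): offset=7, physical=[G,B,A,D,I,F,C,H,E], logical=[H,E,G,B,A,D,I,F,C]
After op 9 (rotate(+2)): offset=0, physical=[G,B,A,D,I,F,C,H,E], logical=[G,B,A,D,I,F,C,H,E]
After op 10 (replace(5, 'n')): offset=0, physical=[G,B,A,D,I,n,C,H,E], logical=[G,B,A,D,I,n,C,H,E]
After op 11 (rotate(-3)): offset=6, physical=[G,B,A,D,I,n,C,H,E], logical=[C,H,E,G,B,A,D,I,n]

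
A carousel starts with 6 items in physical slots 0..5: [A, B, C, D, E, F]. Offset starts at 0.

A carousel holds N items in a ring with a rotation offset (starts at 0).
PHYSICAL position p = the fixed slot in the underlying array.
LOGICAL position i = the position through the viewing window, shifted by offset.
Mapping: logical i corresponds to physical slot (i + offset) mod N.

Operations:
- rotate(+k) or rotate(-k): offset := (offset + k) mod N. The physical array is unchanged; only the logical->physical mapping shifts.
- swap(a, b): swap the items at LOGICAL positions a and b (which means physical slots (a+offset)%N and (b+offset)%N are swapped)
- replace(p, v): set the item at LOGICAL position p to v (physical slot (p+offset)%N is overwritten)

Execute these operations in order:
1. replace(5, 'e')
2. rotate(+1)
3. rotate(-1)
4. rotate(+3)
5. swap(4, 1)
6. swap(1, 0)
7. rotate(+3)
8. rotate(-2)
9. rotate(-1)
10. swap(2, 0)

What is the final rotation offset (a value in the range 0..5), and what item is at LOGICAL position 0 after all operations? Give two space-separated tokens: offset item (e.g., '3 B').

Answer: 3 e

Derivation:
After op 1 (replace(5, 'e')): offset=0, physical=[A,B,C,D,E,e], logical=[A,B,C,D,E,e]
After op 2 (rotate(+1)): offset=1, physical=[A,B,C,D,E,e], logical=[B,C,D,E,e,A]
After op 3 (rotate(-1)): offset=0, physical=[A,B,C,D,E,e], logical=[A,B,C,D,E,e]
After op 4 (rotate(+3)): offset=3, physical=[A,B,C,D,E,e], logical=[D,E,e,A,B,C]
After op 5 (swap(4, 1)): offset=3, physical=[A,E,C,D,B,e], logical=[D,B,e,A,E,C]
After op 6 (swap(1, 0)): offset=3, physical=[A,E,C,B,D,e], logical=[B,D,e,A,E,C]
After op 7 (rotate(+3)): offset=0, physical=[A,E,C,B,D,e], logical=[A,E,C,B,D,e]
After op 8 (rotate(-2)): offset=4, physical=[A,E,C,B,D,e], logical=[D,e,A,E,C,B]
After op 9 (rotate(-1)): offset=3, physical=[A,E,C,B,D,e], logical=[B,D,e,A,E,C]
After op 10 (swap(2, 0)): offset=3, physical=[A,E,C,e,D,B], logical=[e,D,B,A,E,C]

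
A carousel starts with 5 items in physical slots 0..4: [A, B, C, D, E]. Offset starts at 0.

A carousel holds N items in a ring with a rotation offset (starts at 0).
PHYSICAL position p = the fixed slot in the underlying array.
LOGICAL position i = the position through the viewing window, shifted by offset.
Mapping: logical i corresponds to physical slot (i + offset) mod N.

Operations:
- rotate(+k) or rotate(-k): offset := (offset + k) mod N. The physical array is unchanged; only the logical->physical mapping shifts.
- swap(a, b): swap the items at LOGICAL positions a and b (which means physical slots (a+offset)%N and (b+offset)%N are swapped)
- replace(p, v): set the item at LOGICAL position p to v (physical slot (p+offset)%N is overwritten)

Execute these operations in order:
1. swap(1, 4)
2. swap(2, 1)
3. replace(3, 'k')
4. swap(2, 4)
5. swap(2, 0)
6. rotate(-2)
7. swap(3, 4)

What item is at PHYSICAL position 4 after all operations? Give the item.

After op 1 (swap(1, 4)): offset=0, physical=[A,E,C,D,B], logical=[A,E,C,D,B]
After op 2 (swap(2, 1)): offset=0, physical=[A,C,E,D,B], logical=[A,C,E,D,B]
After op 3 (replace(3, 'k')): offset=0, physical=[A,C,E,k,B], logical=[A,C,E,k,B]
After op 4 (swap(2, 4)): offset=0, physical=[A,C,B,k,E], logical=[A,C,B,k,E]
After op 5 (swap(2, 0)): offset=0, physical=[B,C,A,k,E], logical=[B,C,A,k,E]
After op 6 (rotate(-2)): offset=3, physical=[B,C,A,k,E], logical=[k,E,B,C,A]
After op 7 (swap(3, 4)): offset=3, physical=[B,A,C,k,E], logical=[k,E,B,A,C]

Answer: E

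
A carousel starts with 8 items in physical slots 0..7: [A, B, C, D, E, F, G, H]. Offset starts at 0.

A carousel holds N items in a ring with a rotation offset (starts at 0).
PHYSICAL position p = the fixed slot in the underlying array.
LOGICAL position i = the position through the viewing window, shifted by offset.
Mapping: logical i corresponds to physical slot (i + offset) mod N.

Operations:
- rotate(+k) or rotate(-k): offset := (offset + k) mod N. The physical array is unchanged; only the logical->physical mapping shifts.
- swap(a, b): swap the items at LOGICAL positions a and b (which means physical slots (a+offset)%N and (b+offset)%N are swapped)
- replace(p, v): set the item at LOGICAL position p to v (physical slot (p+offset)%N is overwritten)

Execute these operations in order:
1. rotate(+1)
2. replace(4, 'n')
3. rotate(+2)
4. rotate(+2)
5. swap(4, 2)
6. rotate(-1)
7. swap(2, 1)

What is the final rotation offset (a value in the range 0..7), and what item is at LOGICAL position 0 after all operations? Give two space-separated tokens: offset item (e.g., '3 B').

Answer: 4 E

Derivation:
After op 1 (rotate(+1)): offset=1, physical=[A,B,C,D,E,F,G,H], logical=[B,C,D,E,F,G,H,A]
After op 2 (replace(4, 'n')): offset=1, physical=[A,B,C,D,E,n,G,H], logical=[B,C,D,E,n,G,H,A]
After op 3 (rotate(+2)): offset=3, physical=[A,B,C,D,E,n,G,H], logical=[D,E,n,G,H,A,B,C]
After op 4 (rotate(+2)): offset=5, physical=[A,B,C,D,E,n,G,H], logical=[n,G,H,A,B,C,D,E]
After op 5 (swap(4, 2)): offset=5, physical=[A,H,C,D,E,n,G,B], logical=[n,G,B,A,H,C,D,E]
After op 6 (rotate(-1)): offset=4, physical=[A,H,C,D,E,n,G,B], logical=[E,n,G,B,A,H,C,D]
After op 7 (swap(2, 1)): offset=4, physical=[A,H,C,D,E,G,n,B], logical=[E,G,n,B,A,H,C,D]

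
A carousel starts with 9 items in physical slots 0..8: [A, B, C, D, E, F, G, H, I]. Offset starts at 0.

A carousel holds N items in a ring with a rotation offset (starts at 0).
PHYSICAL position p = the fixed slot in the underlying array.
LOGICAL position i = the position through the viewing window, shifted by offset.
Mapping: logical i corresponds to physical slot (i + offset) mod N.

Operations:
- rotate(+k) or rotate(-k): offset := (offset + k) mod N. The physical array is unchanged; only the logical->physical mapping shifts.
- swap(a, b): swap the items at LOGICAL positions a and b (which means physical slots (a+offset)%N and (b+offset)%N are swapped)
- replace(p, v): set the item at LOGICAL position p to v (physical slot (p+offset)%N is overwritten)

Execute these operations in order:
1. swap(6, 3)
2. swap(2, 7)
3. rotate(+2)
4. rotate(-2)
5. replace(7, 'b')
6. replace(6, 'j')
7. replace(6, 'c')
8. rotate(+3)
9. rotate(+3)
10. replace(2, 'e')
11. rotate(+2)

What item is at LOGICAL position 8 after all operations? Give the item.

Answer: b

Derivation:
After op 1 (swap(6, 3)): offset=0, physical=[A,B,C,G,E,F,D,H,I], logical=[A,B,C,G,E,F,D,H,I]
After op 2 (swap(2, 7)): offset=0, physical=[A,B,H,G,E,F,D,C,I], logical=[A,B,H,G,E,F,D,C,I]
After op 3 (rotate(+2)): offset=2, physical=[A,B,H,G,E,F,D,C,I], logical=[H,G,E,F,D,C,I,A,B]
After op 4 (rotate(-2)): offset=0, physical=[A,B,H,G,E,F,D,C,I], logical=[A,B,H,G,E,F,D,C,I]
After op 5 (replace(7, 'b')): offset=0, physical=[A,B,H,G,E,F,D,b,I], logical=[A,B,H,G,E,F,D,b,I]
After op 6 (replace(6, 'j')): offset=0, physical=[A,B,H,G,E,F,j,b,I], logical=[A,B,H,G,E,F,j,b,I]
After op 7 (replace(6, 'c')): offset=0, physical=[A,B,H,G,E,F,c,b,I], logical=[A,B,H,G,E,F,c,b,I]
After op 8 (rotate(+3)): offset=3, physical=[A,B,H,G,E,F,c,b,I], logical=[G,E,F,c,b,I,A,B,H]
After op 9 (rotate(+3)): offset=6, physical=[A,B,H,G,E,F,c,b,I], logical=[c,b,I,A,B,H,G,E,F]
After op 10 (replace(2, 'e')): offset=6, physical=[A,B,H,G,E,F,c,b,e], logical=[c,b,e,A,B,H,G,E,F]
After op 11 (rotate(+2)): offset=8, physical=[A,B,H,G,E,F,c,b,e], logical=[e,A,B,H,G,E,F,c,b]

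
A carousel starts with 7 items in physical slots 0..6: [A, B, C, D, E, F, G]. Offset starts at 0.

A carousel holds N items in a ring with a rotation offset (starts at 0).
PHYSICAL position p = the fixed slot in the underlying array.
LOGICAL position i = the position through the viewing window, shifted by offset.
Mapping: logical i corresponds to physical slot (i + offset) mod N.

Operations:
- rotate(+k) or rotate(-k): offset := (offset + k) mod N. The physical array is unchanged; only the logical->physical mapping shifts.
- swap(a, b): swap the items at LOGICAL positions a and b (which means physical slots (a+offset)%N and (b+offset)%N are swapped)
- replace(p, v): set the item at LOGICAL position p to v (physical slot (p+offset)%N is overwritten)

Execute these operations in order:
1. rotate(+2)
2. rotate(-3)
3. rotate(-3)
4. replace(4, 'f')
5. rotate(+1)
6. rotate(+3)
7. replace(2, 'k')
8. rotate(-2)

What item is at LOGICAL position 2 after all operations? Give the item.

Answer: f

Derivation:
After op 1 (rotate(+2)): offset=2, physical=[A,B,C,D,E,F,G], logical=[C,D,E,F,G,A,B]
After op 2 (rotate(-3)): offset=6, physical=[A,B,C,D,E,F,G], logical=[G,A,B,C,D,E,F]
After op 3 (rotate(-3)): offset=3, physical=[A,B,C,D,E,F,G], logical=[D,E,F,G,A,B,C]
After op 4 (replace(4, 'f')): offset=3, physical=[f,B,C,D,E,F,G], logical=[D,E,F,G,f,B,C]
After op 5 (rotate(+1)): offset=4, physical=[f,B,C,D,E,F,G], logical=[E,F,G,f,B,C,D]
After op 6 (rotate(+3)): offset=0, physical=[f,B,C,D,E,F,G], logical=[f,B,C,D,E,F,G]
After op 7 (replace(2, 'k')): offset=0, physical=[f,B,k,D,E,F,G], logical=[f,B,k,D,E,F,G]
After op 8 (rotate(-2)): offset=5, physical=[f,B,k,D,E,F,G], logical=[F,G,f,B,k,D,E]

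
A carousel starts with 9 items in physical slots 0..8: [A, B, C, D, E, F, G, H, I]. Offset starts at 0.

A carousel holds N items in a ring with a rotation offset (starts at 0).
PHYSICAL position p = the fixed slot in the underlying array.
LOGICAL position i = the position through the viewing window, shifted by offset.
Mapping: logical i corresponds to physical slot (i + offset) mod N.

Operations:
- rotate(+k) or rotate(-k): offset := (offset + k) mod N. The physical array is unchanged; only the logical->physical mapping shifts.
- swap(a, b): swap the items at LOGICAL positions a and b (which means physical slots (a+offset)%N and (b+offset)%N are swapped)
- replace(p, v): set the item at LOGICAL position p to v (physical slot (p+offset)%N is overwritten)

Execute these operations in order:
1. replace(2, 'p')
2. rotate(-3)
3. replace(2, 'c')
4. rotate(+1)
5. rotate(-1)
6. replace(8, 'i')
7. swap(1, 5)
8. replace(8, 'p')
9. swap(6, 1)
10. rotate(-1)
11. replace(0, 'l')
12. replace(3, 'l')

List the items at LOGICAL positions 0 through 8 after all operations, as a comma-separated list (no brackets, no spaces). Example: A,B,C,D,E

After op 1 (replace(2, 'p')): offset=0, physical=[A,B,p,D,E,F,G,H,I], logical=[A,B,p,D,E,F,G,H,I]
After op 2 (rotate(-3)): offset=6, physical=[A,B,p,D,E,F,G,H,I], logical=[G,H,I,A,B,p,D,E,F]
After op 3 (replace(2, 'c')): offset=6, physical=[A,B,p,D,E,F,G,H,c], logical=[G,H,c,A,B,p,D,E,F]
After op 4 (rotate(+1)): offset=7, physical=[A,B,p,D,E,F,G,H,c], logical=[H,c,A,B,p,D,E,F,G]
After op 5 (rotate(-1)): offset=6, physical=[A,B,p,D,E,F,G,H,c], logical=[G,H,c,A,B,p,D,E,F]
After op 6 (replace(8, 'i')): offset=6, physical=[A,B,p,D,E,i,G,H,c], logical=[G,H,c,A,B,p,D,E,i]
After op 7 (swap(1, 5)): offset=6, physical=[A,B,H,D,E,i,G,p,c], logical=[G,p,c,A,B,H,D,E,i]
After op 8 (replace(8, 'p')): offset=6, physical=[A,B,H,D,E,p,G,p,c], logical=[G,p,c,A,B,H,D,E,p]
After op 9 (swap(6, 1)): offset=6, physical=[A,B,H,p,E,p,G,D,c], logical=[G,D,c,A,B,H,p,E,p]
After op 10 (rotate(-1)): offset=5, physical=[A,B,H,p,E,p,G,D,c], logical=[p,G,D,c,A,B,H,p,E]
After op 11 (replace(0, 'l')): offset=5, physical=[A,B,H,p,E,l,G,D,c], logical=[l,G,D,c,A,B,H,p,E]
After op 12 (replace(3, 'l')): offset=5, physical=[A,B,H,p,E,l,G,D,l], logical=[l,G,D,l,A,B,H,p,E]

Answer: l,G,D,l,A,B,H,p,E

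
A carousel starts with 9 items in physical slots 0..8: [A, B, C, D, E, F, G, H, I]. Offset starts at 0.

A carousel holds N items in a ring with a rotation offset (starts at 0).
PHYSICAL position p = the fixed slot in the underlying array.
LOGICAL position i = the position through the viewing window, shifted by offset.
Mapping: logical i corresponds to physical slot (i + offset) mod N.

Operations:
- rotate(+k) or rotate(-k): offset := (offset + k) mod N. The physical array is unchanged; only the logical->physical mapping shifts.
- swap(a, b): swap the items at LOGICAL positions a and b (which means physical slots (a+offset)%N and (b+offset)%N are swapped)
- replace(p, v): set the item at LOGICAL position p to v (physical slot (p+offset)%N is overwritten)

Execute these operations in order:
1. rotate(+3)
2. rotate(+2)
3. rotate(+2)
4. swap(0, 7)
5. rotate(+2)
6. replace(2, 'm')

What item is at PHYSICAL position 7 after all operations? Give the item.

Answer: F

Derivation:
After op 1 (rotate(+3)): offset=3, physical=[A,B,C,D,E,F,G,H,I], logical=[D,E,F,G,H,I,A,B,C]
After op 2 (rotate(+2)): offset=5, physical=[A,B,C,D,E,F,G,H,I], logical=[F,G,H,I,A,B,C,D,E]
After op 3 (rotate(+2)): offset=7, physical=[A,B,C,D,E,F,G,H,I], logical=[H,I,A,B,C,D,E,F,G]
After op 4 (swap(0, 7)): offset=7, physical=[A,B,C,D,E,H,G,F,I], logical=[F,I,A,B,C,D,E,H,G]
After op 5 (rotate(+2)): offset=0, physical=[A,B,C,D,E,H,G,F,I], logical=[A,B,C,D,E,H,G,F,I]
After op 6 (replace(2, 'm')): offset=0, physical=[A,B,m,D,E,H,G,F,I], logical=[A,B,m,D,E,H,G,F,I]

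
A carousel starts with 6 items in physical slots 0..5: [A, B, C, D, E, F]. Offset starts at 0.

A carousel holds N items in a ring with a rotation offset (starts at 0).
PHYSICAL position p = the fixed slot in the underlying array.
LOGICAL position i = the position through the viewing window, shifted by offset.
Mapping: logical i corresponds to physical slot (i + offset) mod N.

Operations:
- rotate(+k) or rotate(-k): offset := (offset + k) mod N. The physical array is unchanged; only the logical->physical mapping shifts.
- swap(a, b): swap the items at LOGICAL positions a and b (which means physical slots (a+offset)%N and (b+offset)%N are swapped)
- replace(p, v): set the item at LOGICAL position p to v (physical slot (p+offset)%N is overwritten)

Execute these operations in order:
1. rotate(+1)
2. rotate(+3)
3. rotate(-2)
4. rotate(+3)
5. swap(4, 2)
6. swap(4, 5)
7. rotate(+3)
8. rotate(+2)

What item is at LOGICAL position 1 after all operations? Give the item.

After op 1 (rotate(+1)): offset=1, physical=[A,B,C,D,E,F], logical=[B,C,D,E,F,A]
After op 2 (rotate(+3)): offset=4, physical=[A,B,C,D,E,F], logical=[E,F,A,B,C,D]
After op 3 (rotate(-2)): offset=2, physical=[A,B,C,D,E,F], logical=[C,D,E,F,A,B]
After op 4 (rotate(+3)): offset=5, physical=[A,B,C,D,E,F], logical=[F,A,B,C,D,E]
After op 5 (swap(4, 2)): offset=5, physical=[A,D,C,B,E,F], logical=[F,A,D,C,B,E]
After op 6 (swap(4, 5)): offset=5, physical=[A,D,C,E,B,F], logical=[F,A,D,C,E,B]
After op 7 (rotate(+3)): offset=2, physical=[A,D,C,E,B,F], logical=[C,E,B,F,A,D]
After op 8 (rotate(+2)): offset=4, physical=[A,D,C,E,B,F], logical=[B,F,A,D,C,E]

Answer: F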